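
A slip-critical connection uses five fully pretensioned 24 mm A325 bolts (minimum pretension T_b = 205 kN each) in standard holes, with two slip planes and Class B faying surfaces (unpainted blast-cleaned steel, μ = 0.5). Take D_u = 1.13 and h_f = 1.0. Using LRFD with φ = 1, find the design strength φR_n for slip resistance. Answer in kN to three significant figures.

1160 kN

R_n = μ · D_u · h_f · T_b · n_s · n_b = 0.5 × 1.13 × 1.0 × 205 × 2 × 5 = 1158 kN.
Design strength φR_n = 1 × 1158 = 1160 kN.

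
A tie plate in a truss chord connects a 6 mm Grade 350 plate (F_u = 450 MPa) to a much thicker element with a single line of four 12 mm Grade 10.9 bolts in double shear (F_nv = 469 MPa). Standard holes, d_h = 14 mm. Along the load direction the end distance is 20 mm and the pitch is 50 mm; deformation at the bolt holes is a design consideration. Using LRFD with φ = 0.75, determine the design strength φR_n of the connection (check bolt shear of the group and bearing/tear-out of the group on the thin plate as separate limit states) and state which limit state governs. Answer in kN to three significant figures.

207 kN (bearing governs)

Bolt shear: A_b = π·12²/4 = 113.1 mm²; R_n = 469 × 113.1 × 4 × 2 / 1000 = 424.3 kN → 0.75 × 424.3 = 318 kN.
Bearing (1.2 l_c t F_u ≤ 2.4 d t F_u): upper limit = 2.4·12·6·450 / 1000 = 77.76 kN.
  Edge l_c = 20 − 14/2 = 13 → r_n = 42.12 kN; interior l_c = 50 − 14 = 36 → r_n = 77.76 kN.
  R_n,bearing = 1·42.12 + 3·77.76 = 275.4 kN → 0.75 × 275.4 = 207 kN.
Bearing governs: 207 kN.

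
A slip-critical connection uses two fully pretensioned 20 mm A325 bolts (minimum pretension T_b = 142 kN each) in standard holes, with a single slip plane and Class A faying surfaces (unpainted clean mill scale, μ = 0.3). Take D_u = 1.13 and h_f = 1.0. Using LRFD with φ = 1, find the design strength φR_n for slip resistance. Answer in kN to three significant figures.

R_n = μ · D_u · h_f · T_b · n_s · n_b = 0.3 × 1.13 × 1.0 × 142 × 1 × 2 = 96.28 kN.
Design strength φR_n = 1 × 96.28 = 96.3 kN.

96.3 kN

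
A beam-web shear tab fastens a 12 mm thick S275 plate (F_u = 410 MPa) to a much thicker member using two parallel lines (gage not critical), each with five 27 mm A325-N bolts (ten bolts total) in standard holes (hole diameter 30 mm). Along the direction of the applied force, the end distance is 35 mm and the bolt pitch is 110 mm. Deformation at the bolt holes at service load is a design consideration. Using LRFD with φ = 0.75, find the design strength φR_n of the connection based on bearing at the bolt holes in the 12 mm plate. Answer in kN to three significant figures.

Per bolt r_n = 1.2 l_c t F_u ≤ 2.4 d t F_u; upper limit = 2.4 × 27 × 12 × 410 / 1000 = 318.8 kN.
Edge bolt: l_c = 35 − 30/2 = 20 mm → 1.2 × 20 × 12 × 410 / 1000 = 118.1 → r_n = 118.1 kN.
Interior bolts: l_c = 110 − 30 = 80 mm → 1.2 × 80 × 12 × 410 / 1000 = 472.3 → r_n = 318.8 kN.
R_n = 2 × 118.1 + 8 × 318.8 = 2787 kN.
Design strength φR_n = 0.75 × 2787 = 2090 kN.

2090 kN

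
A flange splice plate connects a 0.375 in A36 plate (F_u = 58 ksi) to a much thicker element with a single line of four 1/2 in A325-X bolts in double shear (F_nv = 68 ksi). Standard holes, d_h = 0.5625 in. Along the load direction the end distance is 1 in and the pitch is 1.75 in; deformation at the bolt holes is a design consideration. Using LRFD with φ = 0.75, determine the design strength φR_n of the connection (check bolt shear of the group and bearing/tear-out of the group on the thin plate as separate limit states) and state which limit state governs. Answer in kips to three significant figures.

72.8 kips (bearing governs)

Bolt shear: A_b = π·0.5²/4 = 0.1963 in²; R_n = 68 × 0.1963 × 4 × 2 = 106.8 kips → 0.75 × 106.8 = 80.1 kips.
Bearing (1.2 l_c t F_u ≤ 2.4 d t F_u): upper limit = 2.4·0.5·0.375·58 = 26.1 kips.
  Edge l_c = 1 − 0.5625/2 = 0.7188 → r_n = 18.76 kips; interior l_c = 1.75 − 0.5625 = 1.188 → r_n = 26.1 kips.
  R_n,bearing = 1·18.76 + 3·26.1 = 97.06 kips → 0.75 × 97.06 = 72.8 kips.
Bearing governs: 72.8 kips.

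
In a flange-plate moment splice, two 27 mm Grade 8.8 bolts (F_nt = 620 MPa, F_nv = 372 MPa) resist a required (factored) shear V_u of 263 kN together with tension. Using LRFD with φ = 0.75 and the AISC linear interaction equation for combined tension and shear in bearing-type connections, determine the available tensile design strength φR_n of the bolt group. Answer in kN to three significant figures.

254 kN

A_b = π·27²/4 = 572.6 mm²; f_rv = 263 × 1000 / (2 × 572.6) = 229.7 MPa.
F'_nt = 1.3 F_nt − (F_nt / φF_nv) f_rv = 1.3·620 − (620/(0.75·372))·229.7 = 295.6 MPa, capped at F_nt → F'_nt = 295.6 MPa.
R_n = F'_nt · A_b · n = 295.6 × 572.6 × 2 / 1000 = 338.5 kN.
Design strength φR_n = 0.75 × 338.5 = 254 kN.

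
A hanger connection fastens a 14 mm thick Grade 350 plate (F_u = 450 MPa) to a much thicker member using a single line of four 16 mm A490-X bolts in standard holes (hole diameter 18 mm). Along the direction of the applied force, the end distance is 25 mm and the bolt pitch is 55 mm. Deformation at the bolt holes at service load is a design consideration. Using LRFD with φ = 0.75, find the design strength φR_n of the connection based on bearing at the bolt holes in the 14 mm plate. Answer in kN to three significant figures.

Per bolt r_n = 1.2 l_c t F_u ≤ 2.4 d t F_u; upper limit = 2.4 × 16 × 14 × 450 / 1000 = 241.9 kN.
Edge bolt: l_c = 25 − 18/2 = 16 mm → 1.2 × 16 × 14 × 450 / 1000 = 121 → r_n = 121 kN.
Interior bolts: l_c = 55 − 18 = 37 mm → 1.2 × 37 × 14 × 450 / 1000 = 279.7 → r_n = 241.9 kN.
R_n = 1 × 121 + 3 × 241.9 = 846.7 kN.
Design strength φR_n = 0.75 × 846.7 = 635 kN.

635 kN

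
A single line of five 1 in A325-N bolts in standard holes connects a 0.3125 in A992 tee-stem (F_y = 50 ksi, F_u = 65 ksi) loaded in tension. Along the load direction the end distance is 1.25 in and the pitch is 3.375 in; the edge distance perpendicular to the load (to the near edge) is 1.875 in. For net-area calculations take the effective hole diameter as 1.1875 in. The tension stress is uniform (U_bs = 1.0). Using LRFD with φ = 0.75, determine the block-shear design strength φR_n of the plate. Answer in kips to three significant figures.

Shear plane L_v = 1.25 + 4·3.375 = 14.75 in; A_gv = 14.75 × 0.3125 = 4.609 in².
A_nv = (14.75 − 4.5·1.1875) × 0.3125 = 2.939 in².
A_nt = (1.875 − 0.5·1.1875) × 0.3125 = 0.4004 in².
0.6 F_u A_nv = 114.6 kips; 0.6 F_y A_gv = 138.3 kips → shear rupture governs the shear term.
R_n = 114.6 + 1.0 × 65 × 0.4004 = 140.7 kips.
Design strength φR_n = 0.75 × 140.7 = 105 kips.

105 kips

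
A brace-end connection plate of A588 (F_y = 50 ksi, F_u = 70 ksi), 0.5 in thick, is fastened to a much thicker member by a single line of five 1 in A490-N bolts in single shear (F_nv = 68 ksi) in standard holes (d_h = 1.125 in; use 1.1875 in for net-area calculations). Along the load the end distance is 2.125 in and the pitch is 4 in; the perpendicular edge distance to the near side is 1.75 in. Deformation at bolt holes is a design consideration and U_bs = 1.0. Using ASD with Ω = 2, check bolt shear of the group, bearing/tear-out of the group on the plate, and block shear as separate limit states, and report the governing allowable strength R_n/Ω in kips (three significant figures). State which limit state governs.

Bolt shear: A_b = π·1²/4 = 0.7854 in²; R_n = 68 × 0.7854 × 5 × 1 = 267 kips → 267 / 2 = 134 kips.
Bearing: edge l_c = 1.562, r_n = 65.62 kips; interior l_c = 2.875, r_n = 84 kips; R_n = 65.62 + 4·84 = 401.6 kips → 201 kips.
Block shear: A_gv = 9.062, A_nv = 6.391, A_nt = 0.5781 in²; R_n = min(0.6F_uA_nv, 0.6F_yA_gv) + U_bs·F_u·A_nt = 308.9 kips → 154 kips.
Bolt shear governs: 134 kips.

134 kips (bolt shear governs)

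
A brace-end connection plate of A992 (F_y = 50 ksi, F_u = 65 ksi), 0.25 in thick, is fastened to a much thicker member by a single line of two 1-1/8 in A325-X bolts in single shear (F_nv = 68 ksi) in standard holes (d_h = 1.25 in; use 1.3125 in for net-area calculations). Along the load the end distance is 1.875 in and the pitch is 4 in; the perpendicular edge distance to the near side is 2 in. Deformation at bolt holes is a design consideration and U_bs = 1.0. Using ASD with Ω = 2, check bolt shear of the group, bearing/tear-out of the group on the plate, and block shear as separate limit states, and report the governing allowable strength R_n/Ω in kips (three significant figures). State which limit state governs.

30 kips (block shear governs)

Bolt shear: A_b = π·1.125²/4 = 0.994 in²; R_n = 68 × 0.994 × 2 × 1 = 135.2 kips → 135.2 / 2 = 67.6 kips.
Bearing: edge l_c = 1.25, r_n = 24.38 kips; interior l_c = 2.75, r_n = 43.87 kips; R_n = 24.38 + 1·43.87 = 68.25 kips → 34.1 kips.
Block shear: A_gv = 1.469, A_nv = 0.9766, A_nt = 0.3359 in²; R_n = min(0.6F_uA_nv, 0.6F_yA_gv) + U_bs·F_u·A_nt = 59.92 kips → 30 kips.
Block shear governs: 30 kips.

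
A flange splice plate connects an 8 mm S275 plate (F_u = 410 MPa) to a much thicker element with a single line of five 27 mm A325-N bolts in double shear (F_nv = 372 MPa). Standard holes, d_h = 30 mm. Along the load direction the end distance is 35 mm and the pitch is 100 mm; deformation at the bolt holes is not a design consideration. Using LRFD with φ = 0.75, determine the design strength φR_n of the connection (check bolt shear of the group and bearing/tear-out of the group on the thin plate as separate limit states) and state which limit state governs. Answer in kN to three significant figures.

871 kN (bearing governs)

Bolt shear: A_b = π·27²/4 = 572.6 mm²; R_n = 372 × 572.6 × 5 × 2 / 1000 = 2130 kN → 0.75 × 2130 = 1600 kN.
Bearing (1.5 l_c t F_u ≤ 3.0 d t F_u): upper limit = 3.0·27·8·410 / 1000 = 265.7 kN.
  Edge l_c = 35 − 30/2 = 20 → r_n = 98.4 kN; interior l_c = 100 − 30 = 70 → r_n = 265.7 kN.
  R_n,bearing = 1·98.4 + 4·265.7 = 1161 kN → 0.75 × 1161 = 871 kN.
Bearing governs: 871 kN.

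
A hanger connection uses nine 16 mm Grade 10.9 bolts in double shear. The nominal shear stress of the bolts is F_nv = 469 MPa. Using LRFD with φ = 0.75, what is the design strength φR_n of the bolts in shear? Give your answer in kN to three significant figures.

A_b = π × 16² / 4 = 201.1 mm².
R_n = F_nv · A_b · n · n_s = 469 × 201.1 × 9 × 2 / 1000 = 1697 kN.
Design strength φR_n = 0.75 × 1697 = 1270 kN.

1270 kN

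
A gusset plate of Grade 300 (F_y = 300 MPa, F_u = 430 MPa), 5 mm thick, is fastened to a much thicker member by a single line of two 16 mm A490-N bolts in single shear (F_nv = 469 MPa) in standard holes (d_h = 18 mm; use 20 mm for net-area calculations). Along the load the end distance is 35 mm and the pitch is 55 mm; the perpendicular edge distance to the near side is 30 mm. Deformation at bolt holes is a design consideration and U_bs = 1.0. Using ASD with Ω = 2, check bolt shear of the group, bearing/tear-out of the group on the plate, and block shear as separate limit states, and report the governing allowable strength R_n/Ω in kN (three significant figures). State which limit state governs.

60.2 kN (block shear governs)

Bolt shear: A_b = π·16²/4 = 201.1 mm²; R_n = 469 × 201.1 × 2 × 1 / 1000 = 188.6 kN → 188.6 / 2 = 94.3 kN.
Bearing: edge l_c = 26, r_n = 67.08 kN; interior l_c = 37, r_n = 82.56 kN; R_n = 67.08 + 1·82.56 = 149.6 kN → 74.8 kN.
Block shear: A_gv = 450, A_nv = 300, A_nt = 100 mm²; R_n = min(0.6F_uA_nv, 0.6F_yA_gv) + U_bs·F_u·A_nt = 120.4 kN → 60.2 kN.
Block shear governs: 60.2 kN.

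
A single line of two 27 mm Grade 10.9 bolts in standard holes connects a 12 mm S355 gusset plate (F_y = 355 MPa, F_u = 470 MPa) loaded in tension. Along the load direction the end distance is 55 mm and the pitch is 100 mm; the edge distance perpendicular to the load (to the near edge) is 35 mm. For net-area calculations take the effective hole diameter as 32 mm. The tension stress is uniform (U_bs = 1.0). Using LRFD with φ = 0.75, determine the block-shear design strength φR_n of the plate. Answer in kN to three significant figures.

Shear plane L_v = 55 + 1·100 = 155 mm; A_gv = 155 × 12 = 1860 mm².
A_nv = (155 − 1.5·32) × 12 = 1284 mm².
A_nt = (35 − 0.5·32) × 12 = 228 mm².
0.6 F_u A_nv = 362.1 kN; 0.6 F_y A_gv = 396.2 kN → shear rupture governs the shear term.
R_n = 362.1 + 1.0 × 470 × 228 / 1000 = 469.2 kN.
Design strength φR_n = 0.75 × 469.2 = 352 kN.

352 kN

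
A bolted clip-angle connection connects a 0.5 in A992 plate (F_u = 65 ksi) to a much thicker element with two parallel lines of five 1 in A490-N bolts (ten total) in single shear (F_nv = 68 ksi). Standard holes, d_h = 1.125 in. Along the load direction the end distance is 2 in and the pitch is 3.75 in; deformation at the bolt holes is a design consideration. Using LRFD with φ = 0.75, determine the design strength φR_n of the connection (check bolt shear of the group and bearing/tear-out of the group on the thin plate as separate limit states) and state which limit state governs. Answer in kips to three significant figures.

Bolt shear: A_b = π·1²/4 = 0.7854 in²; R_n = 68 × 0.7854 × 10 × 1 = 534.1 kips → 0.75 × 534.1 = 401 kips.
Bearing (1.2 l_c t F_u ≤ 2.4 d t F_u): upper limit = 2.4·1·0.5·65 = 78 kips.
  Edge l_c = 2 − 1.125/2 = 1.438 → r_n = 56.06 kips; interior l_c = 3.75 − 1.125 = 2.625 → r_n = 78 kips.
  R_n,bearing = 2·56.06 + 8·78 = 736.1 kips → 0.75 × 736.1 = 552 kips.
Bolt shear governs: 401 kips.

401 kips (bolt shear governs)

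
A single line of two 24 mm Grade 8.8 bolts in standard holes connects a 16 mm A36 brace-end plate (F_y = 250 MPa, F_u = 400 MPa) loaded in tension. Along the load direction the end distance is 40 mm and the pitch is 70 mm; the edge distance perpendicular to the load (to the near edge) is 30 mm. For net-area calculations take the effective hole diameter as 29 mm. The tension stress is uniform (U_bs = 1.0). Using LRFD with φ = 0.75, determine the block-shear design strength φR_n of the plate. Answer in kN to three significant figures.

266 kN

Shear plane L_v = 40 + 1·70 = 110 mm; A_gv = 110 × 16 = 1760 mm².
A_nv = (110 − 1.5·29) × 16 = 1064 mm².
A_nt = (30 − 0.5·29) × 16 = 248 mm².
0.6 F_u A_nv = 255.4 kN; 0.6 F_y A_gv = 264 kN → shear rupture governs the shear term.
R_n = 255.4 + 1.0 × 400 × 248 / 1000 = 354.6 kN.
Design strength φR_n = 0.75 × 354.6 = 266 kN.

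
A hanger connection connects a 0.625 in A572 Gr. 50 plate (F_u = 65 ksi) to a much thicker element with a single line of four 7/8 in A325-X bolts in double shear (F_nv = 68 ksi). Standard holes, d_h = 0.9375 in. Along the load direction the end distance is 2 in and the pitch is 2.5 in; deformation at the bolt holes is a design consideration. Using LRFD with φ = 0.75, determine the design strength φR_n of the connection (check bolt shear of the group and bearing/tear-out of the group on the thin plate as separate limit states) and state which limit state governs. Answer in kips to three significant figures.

227 kips (bearing governs)

Bolt shear: A_b = π·0.875²/4 = 0.6013 in²; R_n = 68 × 0.6013 × 4 × 2 = 327.1 kips → 0.75 × 327.1 = 245 kips.
Bearing (1.2 l_c t F_u ≤ 2.4 d t F_u): upper limit = 2.4·0.875·0.625·65 = 85.31 kips.
  Edge l_c = 2 − 0.9375/2 = 1.531 → r_n = 74.65 kips; interior l_c = 2.5 − 0.9375 = 1.562 → r_n = 76.17 kips.
  R_n,bearing = 1·74.65 + 3·76.17 = 303.2 kips → 0.75 × 303.2 = 227 kips.
Bearing governs: 227 kips.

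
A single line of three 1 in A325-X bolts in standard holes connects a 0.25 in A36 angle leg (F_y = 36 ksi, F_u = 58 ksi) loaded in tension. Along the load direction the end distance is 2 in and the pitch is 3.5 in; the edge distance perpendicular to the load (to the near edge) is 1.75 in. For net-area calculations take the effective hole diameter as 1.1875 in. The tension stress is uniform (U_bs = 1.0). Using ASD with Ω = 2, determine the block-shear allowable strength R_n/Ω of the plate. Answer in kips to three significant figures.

32.7 kips

Shear plane L_v = 2 + 2·3.5 = 9 in; A_gv = 9 × 0.25 = 2.25 in².
A_nv = (9 − 2.5·1.1875) × 0.25 = 1.508 in².
A_nt = (1.75 − 0.5·1.1875) × 0.25 = 0.2891 in².
0.6 F_u A_nv = 52.47 kips; 0.6 F_y A_gv = 48.6 kips → shear yielding governs the shear term.
R_n = 48.6 + 1.0 × 58 × 0.2891 = 65.37 kips.
Allowable strength R_n/Ω = 65.37 / 2 = 32.7 kips.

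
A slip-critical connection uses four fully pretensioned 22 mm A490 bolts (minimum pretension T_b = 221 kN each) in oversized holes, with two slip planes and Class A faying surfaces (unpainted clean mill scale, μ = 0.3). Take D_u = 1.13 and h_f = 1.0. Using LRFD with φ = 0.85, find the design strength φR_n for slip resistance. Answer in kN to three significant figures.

509 kN

R_n = μ · D_u · h_f · T_b · n_s · n_b = 0.3 × 1.13 × 1.0 × 221 × 2 × 4 = 599.4 kN.
Design strength φR_n = 0.85 × 599.4 = 509 kN.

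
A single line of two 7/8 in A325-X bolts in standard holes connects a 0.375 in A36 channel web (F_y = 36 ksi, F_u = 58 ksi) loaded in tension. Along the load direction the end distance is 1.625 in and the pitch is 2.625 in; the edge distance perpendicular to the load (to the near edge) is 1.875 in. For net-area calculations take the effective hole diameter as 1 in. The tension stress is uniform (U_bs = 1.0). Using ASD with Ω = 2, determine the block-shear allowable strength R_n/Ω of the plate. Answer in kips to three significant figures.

32.2 kips

Shear plane L_v = 1.625 + 1·2.625 = 4.25 in; A_gv = 4.25 × 0.375 = 1.594 in².
A_nv = (4.25 − 1.5·1) × 0.375 = 1.031 in².
A_nt = (1.875 − 0.5·1) × 0.375 = 0.5156 in².
0.6 F_u A_nv = 35.89 kips; 0.6 F_y A_gv = 34.42 kips → shear yielding governs the shear term.
R_n = 34.42 + 1.0 × 58 × 0.5156 = 64.33 kips.
Allowable strength R_n/Ω = 64.33 / 2 = 32.2 kips.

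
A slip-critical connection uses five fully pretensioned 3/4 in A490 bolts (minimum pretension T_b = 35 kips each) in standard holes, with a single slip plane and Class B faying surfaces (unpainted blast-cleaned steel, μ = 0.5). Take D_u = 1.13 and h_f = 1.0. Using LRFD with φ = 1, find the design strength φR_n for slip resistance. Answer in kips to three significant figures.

98.9 kips

R_n = μ · D_u · h_f · T_b · n_s · n_b = 0.5 × 1.13 × 1.0 × 35 × 1 × 5 = 98.88 kips.
Design strength φR_n = 1 × 98.88 = 98.9 kips.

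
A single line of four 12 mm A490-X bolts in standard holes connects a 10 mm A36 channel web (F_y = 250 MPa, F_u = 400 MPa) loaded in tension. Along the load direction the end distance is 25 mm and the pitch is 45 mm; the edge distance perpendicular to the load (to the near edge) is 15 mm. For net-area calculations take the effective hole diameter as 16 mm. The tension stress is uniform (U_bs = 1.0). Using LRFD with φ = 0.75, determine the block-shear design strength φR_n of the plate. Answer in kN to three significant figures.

Shear plane L_v = 25 + 3·45 = 160 mm; A_gv = 160 × 10 = 1600 mm².
A_nv = (160 − 3.5·16) × 10 = 1040 mm².
A_nt = (15 − 0.5·16) × 10 = 70 mm².
0.6 F_u A_nv = 249.6 kN; 0.6 F_y A_gv = 240 kN → shear yielding governs the shear term.
R_n = 240 + 1.0 × 400 × 70 / 1000 = 268 kN.
Design strength φR_n = 0.75 × 268 = 201 kN.

201 kN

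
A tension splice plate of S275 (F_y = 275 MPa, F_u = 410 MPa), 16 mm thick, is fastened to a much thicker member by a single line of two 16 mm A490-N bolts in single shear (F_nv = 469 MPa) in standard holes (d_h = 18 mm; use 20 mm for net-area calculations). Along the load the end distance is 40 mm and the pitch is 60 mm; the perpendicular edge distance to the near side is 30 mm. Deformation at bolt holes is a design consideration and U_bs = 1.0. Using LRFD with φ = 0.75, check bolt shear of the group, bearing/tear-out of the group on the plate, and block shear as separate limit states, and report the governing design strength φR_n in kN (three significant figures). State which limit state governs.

Bolt shear: A_b = π·16²/4 = 201.1 mm²; R_n = 469 × 201.1 × 2 × 1 / 1000 = 188.6 kN → 0.75 × 188.6 = 141 kN.
Bearing: edge l_c = 31, r_n = 244 kN; interior l_c = 42, r_n = 251.9 kN; R_n = 244 + 1·251.9 = 495.9 kN → 372 kN.
Block shear: A_gv = 1600, A_nv = 1120, A_nt = 320 mm²; R_n = min(0.6F_uA_nv, 0.6F_yA_gv) + U_bs·F_u·A_nt = 395.2 kN → 296 kN.
Bolt shear governs: 141 kN.

141 kN (bolt shear governs)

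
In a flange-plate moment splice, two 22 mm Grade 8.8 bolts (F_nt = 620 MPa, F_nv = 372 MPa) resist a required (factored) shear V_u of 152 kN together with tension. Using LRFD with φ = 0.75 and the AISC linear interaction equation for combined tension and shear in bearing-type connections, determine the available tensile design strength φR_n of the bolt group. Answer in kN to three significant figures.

206 kN

A_b = π·22²/4 = 380.1 mm²; f_rv = 152 × 1000 / (2 × 380.1) = 199.9 MPa.
F'_nt = 1.3 F_nt − (F_nt / φF_nv) f_rv = 1.3·620 − (620/(0.75·372))·199.9 = 361.7 MPa, capped at F_nt → F'_nt = 361.7 MPa.
R_n = F'_nt · A_b · n = 361.7 × 380.1 × 2 / 1000 = 275 kN.
Design strength φR_n = 0.75 × 275 = 206 kN.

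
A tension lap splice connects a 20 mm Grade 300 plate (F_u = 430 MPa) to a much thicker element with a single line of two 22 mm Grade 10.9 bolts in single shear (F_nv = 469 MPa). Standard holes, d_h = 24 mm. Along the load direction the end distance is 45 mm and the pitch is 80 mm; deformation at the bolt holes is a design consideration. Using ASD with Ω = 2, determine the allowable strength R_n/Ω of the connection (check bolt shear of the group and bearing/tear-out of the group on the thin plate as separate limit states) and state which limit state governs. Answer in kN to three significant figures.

Bolt shear: A_b = π·22²/4 = 380.1 mm²; R_n = 469 × 380.1 × 2 × 1 / 1000 = 356.6 kN → 356.6 / 2 = 178 kN.
Bearing (1.2 l_c t F_u ≤ 2.4 d t F_u): upper limit = 2.4·22·20·430 / 1000 = 454.1 kN.
  Edge l_c = 45 − 24/2 = 33 → r_n = 340.6 kN; interior l_c = 80 − 24 = 56 → r_n = 454.1 kN.
  R_n,bearing = 1·340.6 + 1·454.1 = 794.6 kN → 794.6 / 2 = 397 kN.
Bolt shear governs: 178 kN.

178 kN (bolt shear governs)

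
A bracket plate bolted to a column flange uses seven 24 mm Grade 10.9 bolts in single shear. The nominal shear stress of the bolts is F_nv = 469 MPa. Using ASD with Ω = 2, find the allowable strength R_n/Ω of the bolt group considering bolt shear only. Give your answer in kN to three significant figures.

743 kN

A_b = π × 24² / 4 = 452.4 mm².
R_n = F_nv · A_b · n · n_s = 469 × 452.4 × 7 × 1 / 1000 = 1485 kN.
Allowable strength R_n/Ω = 1485 / 2 = 743 kN.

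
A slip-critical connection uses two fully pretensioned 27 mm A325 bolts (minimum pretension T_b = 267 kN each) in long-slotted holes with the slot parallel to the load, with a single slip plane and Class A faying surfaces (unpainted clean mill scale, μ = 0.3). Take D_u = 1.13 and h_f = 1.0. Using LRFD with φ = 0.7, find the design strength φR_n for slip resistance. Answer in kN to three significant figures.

R_n = μ · D_u · h_f · T_b · n_s · n_b = 0.3 × 1.13 × 1.0 × 267 × 1 × 2 = 181 kN.
Design strength φR_n = 0.7 × 181 = 127 kN.

127 kN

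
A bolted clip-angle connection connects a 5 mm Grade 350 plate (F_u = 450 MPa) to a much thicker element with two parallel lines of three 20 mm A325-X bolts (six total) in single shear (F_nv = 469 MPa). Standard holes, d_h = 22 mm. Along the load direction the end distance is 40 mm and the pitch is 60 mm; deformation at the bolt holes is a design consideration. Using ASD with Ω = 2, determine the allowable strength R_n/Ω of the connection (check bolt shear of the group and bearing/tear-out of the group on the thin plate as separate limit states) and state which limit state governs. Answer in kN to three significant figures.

284 kN (bearing governs)

Bolt shear: A_b = π·20²/4 = 314.2 mm²; R_n = 469 × 314.2 × 6 × 1 / 1000 = 884 kN → 884 / 2 = 442 kN.
Bearing (1.2 l_c t F_u ≤ 2.4 d t F_u): upper limit = 2.4·20·5·450 / 1000 = 108 kN.
  Edge l_c = 40 − 22/2 = 29 → r_n = 78.3 kN; interior l_c = 60 − 22 = 38 → r_n = 102.6 kN.
  R_n,bearing = 2·78.3 + 4·102.6 = 567 kN → 567 / 2 = 284 kN.
Bearing governs: 284 kN.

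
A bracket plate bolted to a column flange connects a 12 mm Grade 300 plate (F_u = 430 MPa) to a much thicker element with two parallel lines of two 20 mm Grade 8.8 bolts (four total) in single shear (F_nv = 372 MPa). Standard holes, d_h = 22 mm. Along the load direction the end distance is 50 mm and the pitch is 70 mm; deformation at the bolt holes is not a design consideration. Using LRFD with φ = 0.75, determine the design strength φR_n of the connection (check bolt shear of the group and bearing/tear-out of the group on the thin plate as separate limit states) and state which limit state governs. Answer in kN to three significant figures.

351 kN (bolt shear governs)

Bolt shear: A_b = π·20²/4 = 314.2 mm²; R_n = 372 × 314.2 × 4 × 1 / 1000 = 467.5 kN → 0.75 × 467.5 = 351 kN.
Bearing (1.5 l_c t F_u ≤ 3.0 d t F_u): upper limit = 3.0·20·12·430 / 1000 = 309.6 kN.
  Edge l_c = 50 − 22/2 = 39 → r_n = 301.9 kN; interior l_c = 70 − 22 = 48 → r_n = 309.6 kN.
  R_n,bearing = 2·301.9 + 2·309.6 = 1223 kN → 0.75 × 1223 = 917 kN.
Bolt shear governs: 351 kN.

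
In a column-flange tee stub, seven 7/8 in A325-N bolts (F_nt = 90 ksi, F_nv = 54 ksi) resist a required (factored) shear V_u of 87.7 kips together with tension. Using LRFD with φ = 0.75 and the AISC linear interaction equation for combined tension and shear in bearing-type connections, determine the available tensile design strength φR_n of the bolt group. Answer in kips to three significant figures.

A_b = π·0.875²/4 = 0.6013 in²; f_rv = 87.7 / (7 × 0.6013) = 20.84 ksi.
F'_nt = 1.3 F_nt − (F_nt / φF_nv) f_rv = 1.3·90 − (90/(0.75·54))·20.84 = 70.7 ksi, capped at F_nt → F'_nt = 70.7 ksi.
R_n = F'_nt · A_b · n = 70.7 × 0.6013 × 7 = 297.6 kips.
Design strength φR_n = 0.75 × 297.6 = 223 kips.

223 kips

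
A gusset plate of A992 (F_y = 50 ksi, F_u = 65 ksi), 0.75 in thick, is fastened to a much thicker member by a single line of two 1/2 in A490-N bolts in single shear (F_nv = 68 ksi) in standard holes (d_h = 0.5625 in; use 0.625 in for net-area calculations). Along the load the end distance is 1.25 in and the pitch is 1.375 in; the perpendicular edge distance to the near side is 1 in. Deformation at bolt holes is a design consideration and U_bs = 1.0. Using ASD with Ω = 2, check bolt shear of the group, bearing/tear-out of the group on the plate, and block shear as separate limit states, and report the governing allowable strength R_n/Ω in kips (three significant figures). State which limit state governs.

Bolt shear: A_b = π·0.5²/4 = 0.1963 in²; R_n = 68 × 0.1963 × 2 × 1 = 26.7 kips → 26.7 / 2 = 13.4 kips.
Bearing: edge l_c = 0.9688, r_n = 56.67 kips; interior l_c = 0.8125, r_n = 47.53 kips; R_n = 56.67 + 1·47.53 = 104.2 kips → 52.1 kips.
Block shear: A_gv = 1.969, A_nv = 1.266, A_nt = 0.5156 in²; R_n = min(0.6F_uA_nv, 0.6F_yA_gv) + U_bs·F_u·A_nt = 82.88 kips → 41.4 kips.
Bolt shear governs: 13.4 kips.

13.4 kips (bolt shear governs)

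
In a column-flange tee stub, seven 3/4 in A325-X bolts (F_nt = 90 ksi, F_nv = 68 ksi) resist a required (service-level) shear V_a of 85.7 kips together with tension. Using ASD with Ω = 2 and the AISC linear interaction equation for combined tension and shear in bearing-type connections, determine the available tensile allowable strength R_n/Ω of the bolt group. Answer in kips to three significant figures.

67.5 kips

A_b = π·0.75²/4 = 0.4418 in²; f_rv = 85.7 / (7 × 0.4418) = 27.71 ksi.
F'_nt = 1.3 F_nt − (Ω F_nt / F_nv) f_rv = 1.3·90 − (2·90/68)·27.71 = 43.64 ksi, capped at F_nt → F'_nt = 43.64 ksi.
R_n = F'_nt · A_b · n = 43.64 × 0.4418 × 7 = 135 kips.
Allowable strength R_n/Ω = 135 / 2 = 67.5 kips.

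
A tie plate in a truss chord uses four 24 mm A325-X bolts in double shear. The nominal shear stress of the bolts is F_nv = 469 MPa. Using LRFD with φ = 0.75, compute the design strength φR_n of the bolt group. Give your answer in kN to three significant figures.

A_b = π × 24² / 4 = 452.4 mm².
R_n = F_nv · A_b · n · n_s = 469 × 452.4 × 4 × 2 / 1000 = 1697 kN.
Design strength φR_n = 0.75 × 1697 = 1270 kN.

1270 kN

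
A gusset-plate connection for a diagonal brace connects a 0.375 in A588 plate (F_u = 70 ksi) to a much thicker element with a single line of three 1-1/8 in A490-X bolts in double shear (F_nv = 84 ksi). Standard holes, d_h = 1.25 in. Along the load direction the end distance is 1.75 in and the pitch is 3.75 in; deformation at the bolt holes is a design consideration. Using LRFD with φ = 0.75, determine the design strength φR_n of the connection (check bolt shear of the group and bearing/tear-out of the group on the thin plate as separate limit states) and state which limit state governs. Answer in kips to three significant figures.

Bolt shear: A_b = π·1.125²/4 = 0.994 in²; R_n = 84 × 0.994 × 3 × 2 = 501 kips → 0.75 × 501 = 376 kips.
Bearing (1.2 l_c t F_u ≤ 2.4 d t F_u): upper limit = 2.4·1.125·0.375·70 = 70.88 kips.
  Edge l_c = 1.75 − 1.25/2 = 1.125 → r_n = 35.44 kips; interior l_c = 3.75 − 1.25 = 2.5 → r_n = 70.88 kips.
  R_n,bearing = 1·35.44 + 2·70.88 = 177.2 kips → 0.75 × 177.2 = 133 kips.
Bearing governs: 133 kips.

133 kips (bearing governs)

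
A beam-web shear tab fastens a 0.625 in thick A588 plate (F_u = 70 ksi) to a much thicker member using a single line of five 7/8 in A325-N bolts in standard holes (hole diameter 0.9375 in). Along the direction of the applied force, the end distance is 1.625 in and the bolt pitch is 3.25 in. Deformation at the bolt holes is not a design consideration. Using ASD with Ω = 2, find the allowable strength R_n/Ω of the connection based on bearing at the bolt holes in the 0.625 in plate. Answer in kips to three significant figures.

Per bolt r_n = 1.5 l_c t F_u ≤ 3.0 d t F_u; upper limit = 3.0 × 0.875 × 0.625 × 70 = 114.8 kips.
Edge bolt: l_c = 1.625 − 0.9375/2 = 1.156 in → 1.5 × 1.156 × 0.625 × 70 = 75.88 → r_n = 75.88 kips.
Interior bolts: l_c = 3.25 − 0.9375 = 2.312 in → 1.5 × 2.312 × 0.625 × 70 = 151.8 → r_n = 114.8 kips.
R_n = 1 × 75.88 + 4 × 114.8 = 535.3 kips.
Allowable strength R_n/Ω = 535.3 / 2 = 268 kips.

268 kips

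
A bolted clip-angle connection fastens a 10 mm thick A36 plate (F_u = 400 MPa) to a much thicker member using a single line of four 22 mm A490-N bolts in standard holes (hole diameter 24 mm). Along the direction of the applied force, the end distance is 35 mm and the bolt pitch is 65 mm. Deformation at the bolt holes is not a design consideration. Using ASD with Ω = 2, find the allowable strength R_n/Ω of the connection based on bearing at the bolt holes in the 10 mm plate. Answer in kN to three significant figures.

438 kN

Per bolt r_n = 1.5 l_c t F_u ≤ 3.0 d t F_u; upper limit = 3.0 × 22 × 10 × 400 / 1000 = 264 kN.
Edge bolt: l_c = 35 − 24/2 = 23 mm → 1.5 × 23 × 10 × 400 / 1000 = 138 → r_n = 138 kN.
Interior bolts: l_c = 65 − 24 = 41 mm → 1.5 × 41 × 10 × 400 / 1000 = 246 → r_n = 246 kN.
R_n = 1 × 138 + 3 × 246 = 876 kN.
Allowable strength R_n/Ω = 876 / 2 = 438 kN.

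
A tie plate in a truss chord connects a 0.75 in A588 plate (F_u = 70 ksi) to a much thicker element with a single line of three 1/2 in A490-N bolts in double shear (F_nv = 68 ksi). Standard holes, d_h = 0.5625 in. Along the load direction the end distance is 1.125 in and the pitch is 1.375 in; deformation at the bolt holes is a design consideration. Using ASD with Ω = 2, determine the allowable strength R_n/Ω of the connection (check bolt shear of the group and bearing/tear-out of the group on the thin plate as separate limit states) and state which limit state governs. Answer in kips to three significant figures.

Bolt shear: A_b = π·0.5²/4 = 0.1963 in²; R_n = 68 × 0.1963 × 3 × 2 = 80.11 kips → 80.11 / 2 = 40.1 kips.
Bearing (1.2 l_c t F_u ≤ 2.4 d t F_u): upper limit = 2.4·0.5·0.75·70 = 63 kips.
  Edge l_c = 1.125 − 0.5625/2 = 0.8438 → r_n = 53.16 kips; interior l_c = 1.375 − 0.5625 = 0.8125 → r_n = 51.19 kips.
  R_n,bearing = 1·53.16 + 2·51.19 = 155.5 kips → 155.5 / 2 = 77.8 kips.
Bolt shear governs: 40.1 kips.

40.1 kips (bolt shear governs)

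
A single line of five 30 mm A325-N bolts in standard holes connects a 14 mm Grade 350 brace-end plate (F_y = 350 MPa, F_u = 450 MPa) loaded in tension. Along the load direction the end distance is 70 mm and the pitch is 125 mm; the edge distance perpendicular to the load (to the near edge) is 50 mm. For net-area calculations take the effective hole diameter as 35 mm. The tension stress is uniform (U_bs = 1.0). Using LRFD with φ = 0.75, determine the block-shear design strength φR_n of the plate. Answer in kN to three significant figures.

1320 kN

Shear plane L_v = 70 + 4·125 = 570 mm; A_gv = 570 × 14 = 7980 mm².
A_nv = (570 − 4.5·35) × 14 = 5775 mm².
A_nt = (50 − 0.5·35) × 14 = 455 mm².
0.6 F_u A_nv = 1559 kN; 0.6 F_y A_gv = 1676 kN → shear rupture governs the shear term.
R_n = 1559 + 1.0 × 450 × 455 / 1000 = 1764 kN.
Design strength φR_n = 0.75 × 1764 = 1320 kN.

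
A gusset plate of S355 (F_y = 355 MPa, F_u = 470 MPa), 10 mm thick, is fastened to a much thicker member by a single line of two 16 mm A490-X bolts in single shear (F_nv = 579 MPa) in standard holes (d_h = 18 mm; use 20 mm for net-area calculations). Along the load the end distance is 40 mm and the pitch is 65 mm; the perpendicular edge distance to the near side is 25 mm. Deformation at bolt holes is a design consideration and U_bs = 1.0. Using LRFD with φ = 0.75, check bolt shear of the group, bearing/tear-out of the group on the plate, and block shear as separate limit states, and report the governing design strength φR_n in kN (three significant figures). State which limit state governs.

175 kN (bolt shear governs)

Bolt shear: A_b = π·16²/4 = 201.1 mm²; R_n = 579 × 201.1 × 2 × 1 / 1000 = 232.8 kN → 0.75 × 232.8 = 175 kN.
Bearing: edge l_c = 31, r_n = 174.8 kN; interior l_c = 47, r_n = 180.5 kN; R_n = 174.8 + 1·180.5 = 355.3 kN → 266 kN.
Block shear: A_gv = 1050, A_nv = 750, A_nt = 150 mm²; R_n = min(0.6F_uA_nv, 0.6F_yA_gv) + U_bs·F_u·A_nt = 282 kN → 212 kN.
Bolt shear governs: 175 kN.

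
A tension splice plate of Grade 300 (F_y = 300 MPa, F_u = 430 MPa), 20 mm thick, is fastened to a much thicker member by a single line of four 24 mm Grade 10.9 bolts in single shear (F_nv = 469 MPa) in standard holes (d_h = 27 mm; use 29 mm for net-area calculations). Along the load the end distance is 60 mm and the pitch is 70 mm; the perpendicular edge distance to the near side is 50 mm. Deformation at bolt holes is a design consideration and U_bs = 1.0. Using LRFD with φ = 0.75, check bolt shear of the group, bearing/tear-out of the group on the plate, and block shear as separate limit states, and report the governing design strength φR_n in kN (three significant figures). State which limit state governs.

637 kN (bolt shear governs)

Bolt shear: A_b = π·24²/4 = 452.4 mm²; R_n = 469 × 452.4 × 4 × 1 / 1000 = 848.7 kN → 0.75 × 848.7 = 637 kN.
Bearing: edge l_c = 46.5, r_n = 479.9 kN; interior l_c = 43, r_n = 443.8 kN; R_n = 479.9 + 3·443.8 = 1811 kN → 1360 kN.
Block shear: A_gv = 5400, A_nv = 3370, A_nt = 710 mm²; R_n = min(0.6F_uA_nv, 0.6F_yA_gv) + U_bs·F_u·A_nt = 1175 kN → 881 kN.
Bolt shear governs: 637 kN.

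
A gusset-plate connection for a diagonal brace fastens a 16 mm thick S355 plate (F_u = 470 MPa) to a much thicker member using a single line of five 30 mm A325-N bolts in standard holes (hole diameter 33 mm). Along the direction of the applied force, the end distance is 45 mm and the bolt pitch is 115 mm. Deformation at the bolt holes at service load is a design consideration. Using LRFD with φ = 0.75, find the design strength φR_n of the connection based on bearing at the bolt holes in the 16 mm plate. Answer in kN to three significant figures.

Per bolt r_n = 1.2 l_c t F_u ≤ 2.4 d t F_u; upper limit = 2.4 × 30 × 16 × 470 / 1000 = 541.4 kN.
Edge bolt: l_c = 45 − 33/2 = 28.5 mm → 1.2 × 28.5 × 16 × 470 / 1000 = 257.2 → r_n = 257.2 kN.
Interior bolts: l_c = 115 − 33 = 82 mm → 1.2 × 82 × 16 × 470 / 1000 = 740 → r_n = 541.4 kN.
R_n = 1 × 257.2 + 4 × 541.4 = 2423 kN.
Design strength φR_n = 0.75 × 2423 = 1820 kN.

1820 kN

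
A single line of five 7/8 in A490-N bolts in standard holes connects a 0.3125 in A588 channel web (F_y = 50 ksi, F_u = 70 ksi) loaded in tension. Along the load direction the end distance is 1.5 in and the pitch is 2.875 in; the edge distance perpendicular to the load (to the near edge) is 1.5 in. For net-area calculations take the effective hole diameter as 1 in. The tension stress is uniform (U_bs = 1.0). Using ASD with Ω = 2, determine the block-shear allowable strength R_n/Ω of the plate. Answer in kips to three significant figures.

Shear plane L_v = 1.5 + 4·2.875 = 13 in; A_gv = 13 × 0.3125 = 4.062 in².
A_nv = (13 − 4.5·1) × 0.3125 = 2.656 in².
A_nt = (1.5 − 0.5·1) × 0.3125 = 0.3125 in².
0.6 F_u A_nv = 111.6 kips; 0.6 F_y A_gv = 121.9 kips → shear rupture governs the shear term.
R_n = 111.6 + 1.0 × 70 × 0.3125 = 133.4 kips.
Allowable strength R_n/Ω = 133.4 / 2 = 66.7 kips.

66.7 kips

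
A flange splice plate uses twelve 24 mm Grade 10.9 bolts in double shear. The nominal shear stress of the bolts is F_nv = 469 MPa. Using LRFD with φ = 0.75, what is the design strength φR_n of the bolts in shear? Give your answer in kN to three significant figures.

3820 kN

A_b = π × 24² / 4 = 452.4 mm².
R_n = F_nv · A_b · n · n_s = 469 × 452.4 × 12 × 2 / 1000 = 5092 kN.
Design strength φR_n = 0.75 × 5092 = 3820 kN.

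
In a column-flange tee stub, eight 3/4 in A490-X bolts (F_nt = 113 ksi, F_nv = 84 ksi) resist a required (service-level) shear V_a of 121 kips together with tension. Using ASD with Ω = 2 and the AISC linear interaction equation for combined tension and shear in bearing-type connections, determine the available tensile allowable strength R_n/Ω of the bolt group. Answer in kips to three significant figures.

A_b = π·0.75²/4 = 0.4418 in²; f_rv = 121 / (8 × 0.4418) = 34.24 ksi.
F'_nt = 1.3 F_nt − (Ω F_nt / F_nv) f_rv = 1.3·113 − (2·113/84)·34.24 = 54.79 ksi, capped at F_nt → F'_nt = 54.79 ksi.
R_n = F'_nt · A_b · n = 54.79 × 0.4418 × 8 = 193.6 kips.
Allowable strength R_n/Ω = 193.6 / 2 = 96.8 kips.

96.8 kips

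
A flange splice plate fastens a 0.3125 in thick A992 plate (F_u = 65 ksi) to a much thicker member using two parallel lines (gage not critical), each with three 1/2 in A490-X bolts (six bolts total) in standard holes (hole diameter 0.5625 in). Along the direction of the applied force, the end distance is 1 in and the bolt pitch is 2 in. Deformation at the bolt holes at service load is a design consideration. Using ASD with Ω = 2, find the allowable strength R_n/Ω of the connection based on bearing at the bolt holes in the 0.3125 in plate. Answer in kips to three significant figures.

66.3 kips

Per bolt r_n = 1.2 l_c t F_u ≤ 2.4 d t F_u; upper limit = 2.4 × 0.5 × 0.3125 × 65 = 24.38 kips.
Edge bolt: l_c = 1 − 0.5625/2 = 0.7188 in → 1.2 × 0.7188 × 0.3125 × 65 = 17.52 → r_n = 17.52 kips.
Interior bolts: l_c = 2 − 0.5625 = 1.438 in → 1.2 × 1.438 × 0.3125 × 65 = 35.04 → r_n = 24.38 kips.
R_n = 2 × 17.52 + 4 × 24.38 = 132.5 kips.
Allowable strength R_n/Ω = 132.5 / 2 = 66.3 kips.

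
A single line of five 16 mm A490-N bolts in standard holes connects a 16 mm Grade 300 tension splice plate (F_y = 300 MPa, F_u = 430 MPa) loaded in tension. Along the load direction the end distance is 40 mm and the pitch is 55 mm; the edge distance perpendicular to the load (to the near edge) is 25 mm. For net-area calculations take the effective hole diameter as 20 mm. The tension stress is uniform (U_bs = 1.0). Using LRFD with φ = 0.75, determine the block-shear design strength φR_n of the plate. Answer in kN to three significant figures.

Shear plane L_v = 40 + 4·55 = 260 mm; A_gv = 260 × 16 = 4160 mm².
A_nv = (260 − 4.5·20) × 16 = 2720 mm².
A_nt = (25 − 0.5·20) × 16 = 240 mm².
0.6 F_u A_nv = 701.8 kN; 0.6 F_y A_gv = 748.8 kN → shear rupture governs the shear term.
R_n = 701.8 + 1.0 × 430 × 240 / 1000 = 805 kN.
Design strength φR_n = 0.75 × 805 = 604 kN.

604 kN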